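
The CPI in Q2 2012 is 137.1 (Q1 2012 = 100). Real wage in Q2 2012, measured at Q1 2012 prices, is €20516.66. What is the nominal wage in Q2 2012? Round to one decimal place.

Nominal = Real × (Index/100) = 20516.66 × (137.1/100)
        = 20516.66 × 1.371 = 28128.3409

28128.3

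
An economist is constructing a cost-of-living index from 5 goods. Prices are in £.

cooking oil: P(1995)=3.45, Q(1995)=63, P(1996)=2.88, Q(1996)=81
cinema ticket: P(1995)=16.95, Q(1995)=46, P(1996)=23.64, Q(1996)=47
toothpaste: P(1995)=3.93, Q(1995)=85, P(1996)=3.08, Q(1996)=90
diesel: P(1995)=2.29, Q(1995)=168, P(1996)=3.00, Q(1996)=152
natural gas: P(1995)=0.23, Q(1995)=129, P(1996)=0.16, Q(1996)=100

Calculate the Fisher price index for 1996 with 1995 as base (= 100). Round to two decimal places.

Laspeyres component (base-period weights):
ΣP(1996)Q(1995) = 2.88×63 + 23.64×46 + 3.08×85 + 3.00×168 + 0.16×129 = 181.44 + 1087.44 + 261.8 + 504 + 20.64 = 2055.32
ΣP(1995)Q(1995) = 3.45×63 + 16.95×46 + 3.93×85 + 2.29×168 + 0.23×129 = 217.35 + 779.7 + 334.05 + 384.72 + 29.67 = 1745.49
L = 2055.32 / 1745.49 × 100 = 117.7503
Paasche component (current-period weights):
ΣP(1996)Q(1996) = 2.88×81 + 23.64×47 + 3.08×90 + 3.00×152 + 0.16×100 = 233.28 + 1111.08 + 277.2 + 456 + 16 = 2093.56
ΣP(1995)Q(1996) = 3.45×81 + 16.95×47 + 3.93×90 + 2.29×152 + 0.23×100 = 279.45 + 796.65 + 353.7 + 348.08 + 23 = 1800.88
P = 2093.56 / 1800.88 × 100 = 116.2521
Fisher = √(L × P) = √(117.7503 × 116.2521) = 116.9988

117.00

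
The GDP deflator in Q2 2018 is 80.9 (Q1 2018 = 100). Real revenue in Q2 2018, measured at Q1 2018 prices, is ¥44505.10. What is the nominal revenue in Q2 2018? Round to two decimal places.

36004.63

Nominal = Real × (Index/100) = 44505.10 × (80.9/100)
        = 44505.10 × 0.809 = 36004.6259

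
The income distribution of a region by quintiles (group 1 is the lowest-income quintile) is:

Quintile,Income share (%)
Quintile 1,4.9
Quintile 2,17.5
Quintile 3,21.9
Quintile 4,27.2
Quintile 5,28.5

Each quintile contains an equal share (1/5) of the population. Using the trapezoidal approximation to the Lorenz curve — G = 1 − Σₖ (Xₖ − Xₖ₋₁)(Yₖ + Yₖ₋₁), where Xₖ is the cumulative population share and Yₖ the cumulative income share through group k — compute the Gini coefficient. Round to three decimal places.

Cumulative income shares Yₖ: 0.0490, 0.2240, 0.4430, 0.7150, 1.0000
Σ (Xₖ−Xₖ₋₁)(Yₖ+Yₖ₋₁) = (1/5)(0.0490+0.0000) + (1/5)(0.2240+0.0490) + (1/5)(0.4430+0.2240) + (1/5)(0.7150+0.4430) + (1/5)(1.0000+0.7150)
  = 0.0098 + 0.0546 + 0.1334 + 0.2316 + 0.3430 = 0.7724
G = 1 − 0.7724 = 0.2276

0.228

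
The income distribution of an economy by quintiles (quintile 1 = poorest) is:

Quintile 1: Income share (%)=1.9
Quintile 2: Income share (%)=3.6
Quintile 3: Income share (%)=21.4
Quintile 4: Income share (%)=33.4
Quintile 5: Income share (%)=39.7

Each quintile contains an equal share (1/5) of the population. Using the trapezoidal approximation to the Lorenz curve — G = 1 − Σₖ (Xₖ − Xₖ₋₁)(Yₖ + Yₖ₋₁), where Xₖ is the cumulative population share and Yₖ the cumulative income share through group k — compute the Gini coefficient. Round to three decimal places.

0.422

Cumulative income shares Yₖ: 0.0190, 0.0550, 0.2690, 0.6030, 1.0000
Σ (Xₖ−Xₖ₋₁)(Yₖ+Yₖ₋₁) = (1/5)(0.0190+0.0000) + (1/5)(0.0550+0.0190) + (1/5)(0.2690+0.0550) + (1/5)(0.6030+0.2690) + (1/5)(1.0000+0.6030)
  = 0.0038 + 0.0148 + 0.0648 + 0.1744 + 0.3206 = 0.5784
G = 1 − 0.5784 = 0.4216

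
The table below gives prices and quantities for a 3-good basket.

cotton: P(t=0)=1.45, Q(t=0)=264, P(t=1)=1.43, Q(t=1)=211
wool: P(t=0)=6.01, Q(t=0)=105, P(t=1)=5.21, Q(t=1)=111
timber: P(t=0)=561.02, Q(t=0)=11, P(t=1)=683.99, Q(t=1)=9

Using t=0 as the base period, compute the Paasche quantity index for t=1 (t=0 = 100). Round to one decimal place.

83.3

Paasche quantity index uses current-period prices as weights.
ΣP(t=1)·Q(t=1) = 1.43×211 + 5.21×111 + 683.99×9 = 301.73 + 578.31 + 6155.91 = 7035.95
ΣP(t=1)·Q(t=0) = 1.43×264 + 5.21×105 + 683.99×11 = 377.52 + 547.05 + 7523.89 = 8448.46
Index = 7035.95 / 8448.46 × 100 = 83.2809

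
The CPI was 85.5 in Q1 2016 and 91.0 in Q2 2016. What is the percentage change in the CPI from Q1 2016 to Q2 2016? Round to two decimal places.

6.43%

Change = (91.0 − 85.5) / 85.5 × 100
       = 5.5 / 85.5 × 100 = 6.4327%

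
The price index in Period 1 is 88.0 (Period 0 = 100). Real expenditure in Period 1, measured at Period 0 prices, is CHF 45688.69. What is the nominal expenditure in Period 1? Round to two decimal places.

Nominal = Real × (Index/100) = 45688.69 × (88.0/100)
        = 45688.69 × 0.880 = 40206.0472

40206.05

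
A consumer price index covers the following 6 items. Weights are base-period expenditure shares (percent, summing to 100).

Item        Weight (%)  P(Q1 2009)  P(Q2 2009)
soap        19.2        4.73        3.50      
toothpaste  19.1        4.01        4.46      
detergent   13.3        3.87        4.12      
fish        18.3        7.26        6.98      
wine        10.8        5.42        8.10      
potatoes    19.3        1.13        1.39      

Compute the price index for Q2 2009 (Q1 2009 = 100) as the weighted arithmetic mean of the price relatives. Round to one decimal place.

soap: 19.2 × (3.50/4.73) = 19.2 × 0.739958 = 14.2072
toothpaste: 19.1 × (4.46/4.01) = 19.1 × 1.112219 = 21.2434
detergent: 13.3 × (4.12/3.87) = 13.3 × 1.064599 = 14.1592
fish: 18.3 × (6.98/7.26) = 18.3 × 0.961433 = 17.5942
wine: 10.8 × (8.10/5.42) = 10.8 × 1.494465 = 16.1402
potatoes: 19.3 × (1.39/1.13) = 19.3 × 1.230088 = 23.7407
Index = Σ wᵢ·(p₁ᵢ/p₀ᵢ) = 14.2072 + 21.2434 + 14.1592 + 17.5942 + 16.1402 + 23.7407 = 107.0849

107.1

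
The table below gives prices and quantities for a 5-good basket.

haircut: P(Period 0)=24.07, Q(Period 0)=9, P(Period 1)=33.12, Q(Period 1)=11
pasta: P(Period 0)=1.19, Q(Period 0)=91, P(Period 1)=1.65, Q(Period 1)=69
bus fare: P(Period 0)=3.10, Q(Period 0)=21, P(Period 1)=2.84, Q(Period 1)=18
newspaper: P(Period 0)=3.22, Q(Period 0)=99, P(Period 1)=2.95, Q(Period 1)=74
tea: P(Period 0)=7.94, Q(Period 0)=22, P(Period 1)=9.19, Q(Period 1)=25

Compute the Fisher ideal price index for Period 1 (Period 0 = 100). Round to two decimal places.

Laspeyres component (base-period weights):
ΣP(Period 1)Q(Period 0) = 33.12×9 + 1.65×91 + 2.84×21 + 2.95×99 + 9.19×22 = 298.08 + 150.15 + 59.64 + 292.05 + 202.18 = 1002.1
ΣP(Period 0)Q(Period 0) = 24.07×9 + 1.19×91 + 3.10×21 + 3.22×99 + 7.94×22 = 216.63 + 108.29 + 65.1 + 318.78 + 174.68 = 883.48
L = 1002.1 / 883.48 × 100 = 113.4264
Paasche component (current-period weights):
ΣP(Period 1)Q(Period 1) = 33.12×11 + 1.65×69 + 2.84×18 + 2.95×74 + 9.19×25 = 364.32 + 113.85 + 51.12 + 218.3 + 229.75 = 977.34
ΣP(Period 0)Q(Period 1) = 24.07×11 + 1.19×69 + 3.10×18 + 3.22×74 + 7.94×25 = 264.77 + 82.11 + 55.8 + 238.28 + 198.5 = 839.46
P = 977.34 / 839.46 × 100 = 116.4248
Fisher = √(L × P) = √(113.4264 × 116.4248) = 114.9159

114.92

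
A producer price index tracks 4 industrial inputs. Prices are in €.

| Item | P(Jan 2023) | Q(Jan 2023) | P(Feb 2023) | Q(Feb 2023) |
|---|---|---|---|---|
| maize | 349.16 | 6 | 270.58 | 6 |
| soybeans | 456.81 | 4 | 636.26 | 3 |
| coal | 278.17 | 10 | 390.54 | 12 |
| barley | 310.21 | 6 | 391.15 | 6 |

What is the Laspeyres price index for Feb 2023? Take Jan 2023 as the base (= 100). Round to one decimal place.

121.7

Laspeyres price index uses base-period quantities as weights.
ΣP(Feb 2023)·Q(Jan 2023) = 270.58×6 + 636.26×4 + 390.54×10 + 391.15×6 = 1623.48 + 2545.04 + 3905.4 + 2346.9 = 10420.82
ΣP(Jan 2023)·Q(Jan 2023) = 349.16×6 + 456.81×4 + 278.17×10 + 310.21×6 = 2094.96 + 1827.24 + 2781.7 + 1861.26 = 8565.16
Index = 10420.82 / 8565.16 × 100 = 121.6652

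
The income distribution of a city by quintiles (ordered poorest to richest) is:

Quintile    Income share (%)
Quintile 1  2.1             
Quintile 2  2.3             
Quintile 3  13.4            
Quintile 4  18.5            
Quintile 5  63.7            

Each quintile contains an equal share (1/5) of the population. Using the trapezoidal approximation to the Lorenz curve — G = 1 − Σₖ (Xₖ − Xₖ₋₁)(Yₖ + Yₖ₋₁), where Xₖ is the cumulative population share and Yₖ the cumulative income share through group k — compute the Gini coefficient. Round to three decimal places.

Cumulative income shares Yₖ: 0.0210, 0.0440, 0.1780, 0.3630, 1.0000
Σ (Xₖ−Xₖ₋₁)(Yₖ+Yₖ₋₁) = (1/5)(0.0210+0.0000) + (1/5)(0.0440+0.0210) + (1/5)(0.1780+0.0440) + (1/5)(0.3630+0.1780) + (1/5)(1.0000+0.3630)
  = 0.0042 + 0.0130 + 0.0444 + 0.1082 + 0.2726 = 0.4424
G = 1 − 0.4424 = 0.5576

0.558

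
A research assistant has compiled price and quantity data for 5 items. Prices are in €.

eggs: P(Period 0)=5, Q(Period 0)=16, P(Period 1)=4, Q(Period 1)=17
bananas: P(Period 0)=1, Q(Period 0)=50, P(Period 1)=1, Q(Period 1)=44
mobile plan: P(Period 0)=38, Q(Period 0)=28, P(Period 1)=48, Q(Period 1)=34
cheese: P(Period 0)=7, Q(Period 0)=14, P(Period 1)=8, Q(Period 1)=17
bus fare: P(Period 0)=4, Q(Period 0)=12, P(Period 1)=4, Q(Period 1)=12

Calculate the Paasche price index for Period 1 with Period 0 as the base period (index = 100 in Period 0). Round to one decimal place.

121.4

Paasche price index uses current-period quantities as weights.
ΣP(Period 1)·Q(Period 1) = 4×17 + 1×44 + 48×34 + 8×17 + 4×12 = 68 + 44 + 1632 + 136 + 48 = 1928
ΣP(Period 0)·Q(Period 1) = 5×17 + 1×44 + 38×34 + 7×17 + 4×12 = 85 + 44 + 1292 + 119 + 48 = 1588
Index = 1928 / 1588 × 100 = 121.4106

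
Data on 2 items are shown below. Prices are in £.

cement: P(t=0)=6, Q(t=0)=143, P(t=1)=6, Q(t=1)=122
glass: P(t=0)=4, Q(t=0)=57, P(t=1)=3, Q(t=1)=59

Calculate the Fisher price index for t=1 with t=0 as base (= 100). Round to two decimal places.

Laspeyres component (base-period weights):
ΣP(t=1)Q(t=0) = 6×143 + 3×57 = 858 + 171 = 1029
ΣP(t=0)Q(t=0) = 6×143 + 4×57 = 858 + 228 = 1086
L = 1029 / 1086 × 100 = 94.7514
Paasche component (current-period weights):
ΣP(t=1)Q(t=1) = 6×122 + 3×59 = 732 + 177 = 909
ΣP(t=0)Q(t=1) = 6×122 + 4×59 = 732 + 236 = 968
P = 909 / 968 × 100 = 93.9050
Fisher = √(L × P) = √(94.7514 × 93.9050) = 94.3272

94.33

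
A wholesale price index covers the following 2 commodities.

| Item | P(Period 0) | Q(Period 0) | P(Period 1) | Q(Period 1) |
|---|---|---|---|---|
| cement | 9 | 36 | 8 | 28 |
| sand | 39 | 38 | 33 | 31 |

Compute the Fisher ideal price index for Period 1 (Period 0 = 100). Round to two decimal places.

85.37

Laspeyres component (base-period weights):
ΣP(Period 1)Q(Period 0) = 8×36 + 33×38 = 288 + 1254 = 1542
ΣP(Period 0)Q(Period 0) = 9×36 + 39×38 = 324 + 1482 = 1806
L = 1542 / 1806 × 100 = 85.3821
Paasche component (current-period weights):
ΣP(Period 1)Q(Period 1) = 8×28 + 33×31 = 224 + 1023 = 1247
ΣP(Period 0)Q(Period 1) = 9×28 + 39×31 = 252 + 1209 = 1461
P = 1247 / 1461 × 100 = 85.3525
Fisher = √(L × P) = √(85.3821 × 85.3525) = 85.3673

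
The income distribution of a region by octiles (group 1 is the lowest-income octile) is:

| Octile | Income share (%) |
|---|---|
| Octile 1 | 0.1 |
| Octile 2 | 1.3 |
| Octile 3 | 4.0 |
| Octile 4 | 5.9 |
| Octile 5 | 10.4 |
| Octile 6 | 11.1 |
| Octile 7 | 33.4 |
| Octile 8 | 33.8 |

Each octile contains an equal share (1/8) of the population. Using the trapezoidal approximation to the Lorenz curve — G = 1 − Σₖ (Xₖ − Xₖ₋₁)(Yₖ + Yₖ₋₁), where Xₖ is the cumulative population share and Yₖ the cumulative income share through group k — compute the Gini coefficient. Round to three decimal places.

Cumulative income shares Yₖ: 0.0010, 0.0140, 0.0540, 0.1130, 0.2170, 0.3280, 0.6620, 1.0000
Σ (Xₖ−Xₖ₋₁)(Yₖ+Yₖ₋₁) = (1/8)(0.0010+0.0000) + (1/8)(0.0140+0.0010) + (1/8)(0.0540+0.0140) + (1/8)(0.1130+0.0540) + (1/8)(0.2170+0.1130) + (1/8)(0.3280+0.2170) + (1/8)(0.6620+0.3280) + (1/8)(1.0000+0.6620)
  = 0.0001 + 0.0019 + 0.0085 + 0.0209 + 0.0413 + 0.0681 + 0.1237 + 0.2077 = 0.4723
G = 1 − 0.4723 = 0.5277

0.528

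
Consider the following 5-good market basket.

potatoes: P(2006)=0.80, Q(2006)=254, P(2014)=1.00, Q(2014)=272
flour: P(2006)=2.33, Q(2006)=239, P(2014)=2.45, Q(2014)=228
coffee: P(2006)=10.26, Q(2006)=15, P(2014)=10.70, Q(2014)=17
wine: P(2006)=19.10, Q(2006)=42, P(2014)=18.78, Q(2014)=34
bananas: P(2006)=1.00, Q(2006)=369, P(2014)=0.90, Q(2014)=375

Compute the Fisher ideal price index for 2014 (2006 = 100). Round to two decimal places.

101.91

Laspeyres component (base-period weights):
ΣP(2014)Q(2006) = 1.00×254 + 2.45×239 + 10.70×15 + 18.78×42 + 0.90×369 = 254 + 585.55 + 160.5 + 788.76 + 332.1 = 2120.91
ΣP(2006)Q(2006) = 0.80×254 + 2.33×239 + 10.26×15 + 19.10×42 + 1.00×369 = 203.2 + 556.87 + 153.9 + 802.2 + 369 = 2085.17
L = 2120.91 / 2085.17 × 100 = 101.7140
Paasche component (current-period weights):
ΣP(2014)Q(2014) = 1.00×272 + 2.45×228 + 10.70×17 + 18.78×34 + 0.90×375 = 272 + 558.6 + 181.9 + 638.52 + 337.5 = 1988.52
ΣP(2006)Q(2014) = 0.80×272 + 2.33×228 + 10.26×17 + 19.10×34 + 1.00×375 = 217.6 + 531.24 + 174.42 + 649.4 + 375 = 1947.66
P = 1988.52 / 1947.66 × 100 = 102.0979
Fisher = √(L × P) = √(101.7140 × 102.0979) = 101.9058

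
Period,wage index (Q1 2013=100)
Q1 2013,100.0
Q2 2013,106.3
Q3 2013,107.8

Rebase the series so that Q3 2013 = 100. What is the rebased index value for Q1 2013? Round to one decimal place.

Rebased(Q1 2013) = 100.0 / 107.8 × 100 = 92.7644

92.8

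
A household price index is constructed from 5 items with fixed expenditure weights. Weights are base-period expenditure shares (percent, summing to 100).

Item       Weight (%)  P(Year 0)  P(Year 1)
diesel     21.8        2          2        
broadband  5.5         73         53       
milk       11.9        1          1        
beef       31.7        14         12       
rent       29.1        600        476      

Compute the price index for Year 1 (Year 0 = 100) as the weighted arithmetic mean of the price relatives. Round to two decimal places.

87.95

diesel: 21.8 × (2/2) = 21.8 × 1.000000 = 21.8000
broadband: 5.5 × (53/73) = 5.5 × 0.726027 = 3.9932
milk: 11.9 × (1/1) = 11.9 × 1.000000 = 11.9000
beef: 31.7 × (12/14) = 31.7 × 0.857143 = 27.1714
rent: 29.1 × (476/600) = 29.1 × 0.793333 = 23.0860
Index = Σ wᵢ·(p₁ᵢ/p₀ᵢ) = 21.8000 + 3.9932 + 11.9000 + 27.1714 + 23.0860 = 87.9506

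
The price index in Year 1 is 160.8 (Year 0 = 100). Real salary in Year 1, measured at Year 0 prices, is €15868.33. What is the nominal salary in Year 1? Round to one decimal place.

Nominal = Real × (Index/100) = 15868.33 × (160.8/100)
        = 15868.33 × 1.608 = 25516.2746

25516.3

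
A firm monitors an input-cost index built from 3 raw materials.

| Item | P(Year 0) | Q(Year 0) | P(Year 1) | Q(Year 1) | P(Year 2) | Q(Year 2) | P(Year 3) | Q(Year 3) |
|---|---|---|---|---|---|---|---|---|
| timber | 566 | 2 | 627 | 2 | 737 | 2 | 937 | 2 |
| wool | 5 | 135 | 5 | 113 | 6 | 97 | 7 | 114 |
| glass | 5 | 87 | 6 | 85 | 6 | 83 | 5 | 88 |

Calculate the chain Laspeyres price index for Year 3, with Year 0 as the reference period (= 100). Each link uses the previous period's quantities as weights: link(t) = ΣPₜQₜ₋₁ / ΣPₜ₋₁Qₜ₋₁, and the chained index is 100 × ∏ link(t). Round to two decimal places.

Link Year 0→Year 1:
ΣP(Year 1)Q(Year 0) = 627×2 + 5×135 + 6×87 = 1254 + 675 + 522 = 2451
ΣP(Year 0)Q(Year 0) = 566×2 + 5×135 + 5×87 = 1132 + 675 + 435 = 2242
link = 2451/2242 = 1.093220
Link Year 1→Year 2:
ΣP(Year 2)Q(Year 1) = 737×2 + 6×113 + 6×85 = 1474 + 678 + 510 = 2662
ΣP(Year 1)Q(Year 1) = 627×2 + 5×113 + 6×85 = 1254 + 565 + 510 = 2329
link = 2662/2329 = 1.142980
Link Year 2→Year 3:
ΣP(Year 3)Q(Year 2) = 937×2 + 7×97 + 5×83 = 1874 + 679 + 415 = 2968
ΣP(Year 2)Q(Year 2) = 737×2 + 6×97 + 6×83 = 1474 + 582 + 498 = 2554
link = 2968/2554 = 1.162099
Chained index = 100 × 1.093220 × 1.142980 × 1.162099 = 145.2076

145.21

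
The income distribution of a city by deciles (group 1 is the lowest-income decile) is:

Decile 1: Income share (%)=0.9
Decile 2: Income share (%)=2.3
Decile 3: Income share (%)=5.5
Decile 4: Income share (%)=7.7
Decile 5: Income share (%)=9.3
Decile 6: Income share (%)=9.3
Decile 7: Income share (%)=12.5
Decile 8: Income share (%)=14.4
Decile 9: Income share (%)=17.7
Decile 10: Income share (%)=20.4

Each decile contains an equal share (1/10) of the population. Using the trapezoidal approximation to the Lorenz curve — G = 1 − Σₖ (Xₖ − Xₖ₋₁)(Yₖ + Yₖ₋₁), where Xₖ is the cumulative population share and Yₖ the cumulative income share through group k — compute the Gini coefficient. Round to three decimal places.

0.342

Cumulative income shares Yₖ: 0.0090, 0.0320, 0.0870, 0.1640, 0.2570, 0.3500, 0.4750, 0.6190, 0.7960, 1.0000
Σ (Xₖ−Xₖ₋₁)(Yₖ+Yₖ₋₁) = (1/10)(0.0090+0.0000) + (1/10)(0.0320+0.0090) + (1/10)(0.0870+0.0320) + (1/10)(0.1640+0.0870) + (1/10)(0.2570+0.1640) + (1/10)(0.3500+0.2570) + (1/10)(0.4750+0.3500) + (1/10)(0.6190+0.4750) + (1/10)(0.7960+0.6190) + (1/10)(1.0000+0.7960)
  = 0.0009 + 0.0041 + 0.0119 + 0.0251 + 0.0421 + 0.0607 + 0.0825 + 0.1094 + 0.1415 + 0.1796 = 0.6578
G = 1 − 0.6578 = 0.3422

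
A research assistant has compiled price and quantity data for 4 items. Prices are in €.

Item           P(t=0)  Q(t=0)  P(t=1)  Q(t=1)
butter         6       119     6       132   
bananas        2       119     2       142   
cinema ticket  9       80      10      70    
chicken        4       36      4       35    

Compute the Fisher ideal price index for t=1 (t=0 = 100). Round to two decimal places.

104.10

Laspeyres component (base-period weights):
ΣP(t=1)Q(t=0) = 6×119 + 2×119 + 10×80 + 4×36 = 714 + 238 + 800 + 144 = 1896
ΣP(t=0)Q(t=0) = 6×119 + 2×119 + 9×80 + 4×36 = 714 + 238 + 720 + 144 = 1816
L = 1896 / 1816 × 100 = 104.4053
Paasche component (current-period weights):
ΣP(t=1)Q(t=1) = 6×132 + 2×142 + 10×70 + 4×35 = 792 + 284 + 700 + 140 = 1916
ΣP(t=0)Q(t=1) = 6×132 + 2×142 + 9×70 + 4×35 = 792 + 284 + 630 + 140 = 1846
P = 1916 / 1846 × 100 = 103.7920
Fisher = √(L × P) = √(104.4053 × 103.7920) = 104.0982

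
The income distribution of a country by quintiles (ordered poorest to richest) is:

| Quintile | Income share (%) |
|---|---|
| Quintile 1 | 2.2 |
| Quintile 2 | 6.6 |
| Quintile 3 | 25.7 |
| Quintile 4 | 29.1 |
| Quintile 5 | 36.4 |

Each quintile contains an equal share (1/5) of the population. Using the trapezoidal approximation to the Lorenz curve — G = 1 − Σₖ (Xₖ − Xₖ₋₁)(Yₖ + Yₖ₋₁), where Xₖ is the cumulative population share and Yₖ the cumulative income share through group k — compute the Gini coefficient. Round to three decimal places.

0.364

Cumulative income shares Yₖ: 0.0220, 0.0880, 0.3450, 0.6360, 1.0000
Σ (Xₖ−Xₖ₋₁)(Yₖ+Yₖ₋₁) = (1/5)(0.0220+0.0000) + (1/5)(0.0880+0.0220) + (1/5)(0.3450+0.0880) + (1/5)(0.6360+0.3450) + (1/5)(1.0000+0.6360)
  = 0.0044 + 0.0220 + 0.0866 + 0.1962 + 0.3272 = 0.6364
G = 1 − 0.6364 = 0.3636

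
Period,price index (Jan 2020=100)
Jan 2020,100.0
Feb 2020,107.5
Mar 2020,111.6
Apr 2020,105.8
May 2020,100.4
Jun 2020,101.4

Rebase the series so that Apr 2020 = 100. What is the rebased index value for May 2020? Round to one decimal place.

Rebased(May 2020) = 100.4 / 105.8 × 100 = 94.8960

94.9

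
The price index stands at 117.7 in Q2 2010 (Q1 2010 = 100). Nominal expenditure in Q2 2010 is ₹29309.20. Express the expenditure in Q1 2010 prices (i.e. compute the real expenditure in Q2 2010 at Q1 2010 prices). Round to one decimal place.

Real = Nominal ÷ (Index/100) = 29309.20 ÷ (117.7/100)
     = 29309.20 ÷ 1.177 = 24901.6143

24901.6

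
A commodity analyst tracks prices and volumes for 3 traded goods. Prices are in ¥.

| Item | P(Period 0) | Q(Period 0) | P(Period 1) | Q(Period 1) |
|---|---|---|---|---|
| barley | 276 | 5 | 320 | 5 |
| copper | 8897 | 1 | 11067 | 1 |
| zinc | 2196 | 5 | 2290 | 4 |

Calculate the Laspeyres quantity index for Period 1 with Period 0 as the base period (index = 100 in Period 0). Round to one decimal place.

89.7

Laspeyres quantity index uses base-period prices as weights.
ΣP(Period 0)·Q(Period 1) = 276×5 + 8897×1 + 2196×4 = 1380 + 8897 + 8784 = 19061
ΣP(Period 0)·Q(Period 0) = 276×5 + 8897×1 + 2196×5 = 1380 + 8897 + 10980 = 21257
Index = 19061 / 21257 × 100 = 89.6693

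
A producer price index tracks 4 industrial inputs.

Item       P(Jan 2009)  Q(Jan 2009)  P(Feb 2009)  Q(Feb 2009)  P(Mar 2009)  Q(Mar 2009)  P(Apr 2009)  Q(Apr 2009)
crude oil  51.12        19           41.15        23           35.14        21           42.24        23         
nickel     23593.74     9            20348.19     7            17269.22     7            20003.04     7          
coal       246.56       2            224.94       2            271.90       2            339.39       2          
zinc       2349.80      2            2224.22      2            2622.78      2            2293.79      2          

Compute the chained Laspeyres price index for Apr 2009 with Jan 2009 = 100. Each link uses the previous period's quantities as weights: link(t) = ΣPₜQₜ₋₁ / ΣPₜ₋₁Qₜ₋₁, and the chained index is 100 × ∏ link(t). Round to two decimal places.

Link Jan 2009→Feb 2009:
ΣP(Feb 2009)Q(Jan 2009) = 41.15×19 + 20348.19×9 + 224.94×2 + 2224.22×2 = 781.85 + 183133.71 + 449.88 + 4448.44 = 188813.88
ΣP(Jan 2009)Q(Jan 2009) = 51.12×19 + 23593.74×9 + 246.56×2 + 2349.80×2 = 971.28 + 212343.66 + 493.12 + 4699.6 = 218507.66
link = 188813.88/218507.66 = 0.864106
Link Feb 2009→Mar 2009:
ΣP(Mar 2009)Q(Feb 2009) = 35.14×23 + 17269.22×7 + 271.90×2 + 2622.78×2 = 808.22 + 120884.54 + 543.8 + 5245.56 = 127482.12
ΣP(Feb 2009)Q(Feb 2009) = 41.15×23 + 20348.19×7 + 224.94×2 + 2224.22×2 = 946.45 + 142437.33 + 449.88 + 4448.44 = 148282.1
link = 127482.12/148282.1 = 0.859727
Link Mar 2009→Apr 2009:
ΣP(Apr 2009)Q(Mar 2009) = 42.24×21 + 20003.04×7 + 339.39×2 + 2293.79×2 = 887.04 + 140021.28 + 678.78 + 4587.58 = 146174.68
ΣP(Mar 2009)Q(Mar 2009) = 35.14×21 + 17269.22×7 + 271.90×2 + 2622.78×2 = 737.94 + 120884.54 + 543.8 + 5245.56 = 127411.84
link = 146174.68/127411.84 = 1.147261
Chained index = 100 × 0.864106 × 0.859727 × 1.147261 = 85.2295

85.23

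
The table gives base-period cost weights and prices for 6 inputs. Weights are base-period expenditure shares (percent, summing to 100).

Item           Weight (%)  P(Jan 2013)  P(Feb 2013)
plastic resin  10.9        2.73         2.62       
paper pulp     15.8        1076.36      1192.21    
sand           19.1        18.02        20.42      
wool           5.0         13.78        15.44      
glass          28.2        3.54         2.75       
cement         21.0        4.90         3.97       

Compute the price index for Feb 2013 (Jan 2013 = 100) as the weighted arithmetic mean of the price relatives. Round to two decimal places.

plastic resin: 10.9 × (2.62/2.73) = 10.9 × 0.959707 = 10.4608
paper pulp: 15.8 × (1192.21/1076.36) = 15.8 × 1.107631 = 17.5006
sand: 19.1 × (20.42/18.02) = 19.1 × 1.133185 = 21.6438
wool: 5.0 × (15.44/13.78) = 5.0 × 1.120464 = 5.6023
glass: 28.2 × (2.75/3.54) = 28.2 × 0.776836 = 21.9068
cement: 21.0 × (3.97/4.90) = 21.0 × 0.810204 = 17.0143
Index = Σ wᵢ·(p₁ᵢ/p₀ᵢ) = 10.4608 + 17.5006 + 21.6438 + 5.6023 + 21.9068 + 17.0143 = 94.1286

94.13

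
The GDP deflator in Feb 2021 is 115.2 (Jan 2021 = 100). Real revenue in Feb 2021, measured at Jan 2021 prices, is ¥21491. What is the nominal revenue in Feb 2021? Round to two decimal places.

24757.63

Nominal = Real × (Index/100) = 21491 × (115.2/100)
        = 21491 × 1.152 = 24757.6320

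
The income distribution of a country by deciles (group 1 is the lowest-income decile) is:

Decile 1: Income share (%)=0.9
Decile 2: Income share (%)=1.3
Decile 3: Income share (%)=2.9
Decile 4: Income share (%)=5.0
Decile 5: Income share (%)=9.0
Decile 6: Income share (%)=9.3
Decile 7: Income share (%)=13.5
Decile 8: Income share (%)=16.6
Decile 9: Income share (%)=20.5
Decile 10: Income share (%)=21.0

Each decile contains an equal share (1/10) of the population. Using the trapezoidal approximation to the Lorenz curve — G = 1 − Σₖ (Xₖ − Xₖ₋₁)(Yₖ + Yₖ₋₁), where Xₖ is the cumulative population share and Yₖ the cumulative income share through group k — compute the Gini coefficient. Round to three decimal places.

Cumulative income shares Yₖ: 0.0090, 0.0220, 0.0510, 0.1010, 0.1910, 0.2840, 0.4190, 0.5850, 0.7900, 1.0000
Σ (Xₖ−Xₖ₋₁)(Yₖ+Yₖ₋₁) = (1/10)(0.0090+0.0000) + (1/10)(0.0220+0.0090) + (1/10)(0.0510+0.0220) + (1/10)(0.1010+0.0510) + (1/10)(0.1910+0.1010) + (1/10)(0.2840+0.1910) + (1/10)(0.4190+0.2840) + (1/10)(0.5850+0.4190) + (1/10)(0.7900+0.5850) + (1/10)(1.0000+0.7900)
  = 0.0009 + 0.0031 + 0.0073 + 0.0152 + 0.0292 + 0.0475 + 0.0703 + 0.1004 + 0.1375 + 0.1790 = 0.5904
G = 1 − 0.5904 = 0.4096

0.410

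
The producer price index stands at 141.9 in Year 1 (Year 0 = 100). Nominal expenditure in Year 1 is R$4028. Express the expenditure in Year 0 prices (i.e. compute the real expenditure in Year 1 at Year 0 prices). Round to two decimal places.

2838.62

Real = Nominal ÷ (Index/100) = 4028 ÷ (141.9/100)
     = 4028 ÷ 1.419 = 2838.6187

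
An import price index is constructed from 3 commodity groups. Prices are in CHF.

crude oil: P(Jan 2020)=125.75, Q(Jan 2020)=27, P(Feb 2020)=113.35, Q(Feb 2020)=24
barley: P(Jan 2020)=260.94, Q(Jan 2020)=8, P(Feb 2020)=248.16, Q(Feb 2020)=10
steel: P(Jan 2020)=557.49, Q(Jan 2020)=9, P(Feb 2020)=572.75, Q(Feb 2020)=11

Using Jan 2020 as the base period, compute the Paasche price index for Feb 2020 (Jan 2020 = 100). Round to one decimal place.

97.8

Paasche price index uses current-period quantities as weights.
ΣP(Feb 2020)·Q(Feb 2020) = 113.35×24 + 248.16×10 + 572.75×11 = 2720.4 + 2481.6 + 6300.25 = 11502.25
ΣP(Jan 2020)·Q(Feb 2020) = 125.75×24 + 260.94×10 + 557.49×11 = 3018 + 2609.4 + 6132.39 = 11759.79
Index = 11502.25 / 11759.79 × 100 = 97.8100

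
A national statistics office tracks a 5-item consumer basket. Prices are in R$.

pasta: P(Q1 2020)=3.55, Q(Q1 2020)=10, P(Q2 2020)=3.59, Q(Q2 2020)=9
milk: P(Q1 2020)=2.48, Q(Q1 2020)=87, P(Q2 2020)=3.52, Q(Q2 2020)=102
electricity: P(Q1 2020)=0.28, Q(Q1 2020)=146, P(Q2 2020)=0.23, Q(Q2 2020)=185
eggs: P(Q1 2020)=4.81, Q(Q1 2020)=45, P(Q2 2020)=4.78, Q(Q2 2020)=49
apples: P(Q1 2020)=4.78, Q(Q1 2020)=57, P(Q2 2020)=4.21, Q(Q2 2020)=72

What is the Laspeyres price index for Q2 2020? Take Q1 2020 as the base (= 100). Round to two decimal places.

106.37

Laspeyres price index uses base-period quantities as weights.
ΣP(Q2 2020)·Q(Q1 2020) = 3.59×10 + 3.52×87 + 0.23×146 + 4.78×45 + 4.21×57 = 35.9 + 306.24 + 33.58 + 215.1 + 239.97 = 830.79
ΣP(Q1 2020)·Q(Q1 2020) = 3.55×10 + 2.48×87 + 0.28×146 + 4.81×45 + 4.78×57 = 35.5 + 215.76 + 40.88 + 216.45 + 272.46 = 781.05
Index = 830.79 / 781.05 × 100 = 106.3684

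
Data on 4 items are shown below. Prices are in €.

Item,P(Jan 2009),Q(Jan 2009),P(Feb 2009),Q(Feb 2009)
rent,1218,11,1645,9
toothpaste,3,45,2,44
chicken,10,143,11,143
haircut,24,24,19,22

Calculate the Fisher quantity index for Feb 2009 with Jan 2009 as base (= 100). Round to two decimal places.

Laspeyres component (base-period weights):
ΣP(Jan 2009)Q(Feb 2009) = 1218×9 + 3×44 + 10×143 + 24×22 = 10962 + 132 + 1430 + 528 = 13052
ΣP(Jan 2009)Q(Jan 2009) = 1218×11 + 3×45 + 10×143 + 24×24 = 13398 + 135 + 1430 + 576 = 15539
L = 13052 / 15539 × 100 = 83.9951
Paasche component (current-period weights):
ΣP(Feb 2009)Q(Feb 2009) = 1645×9 + 2×44 + 11×143 + 19×22 = 14805 + 88 + 1573 + 418 = 16884
ΣP(Feb 2009)Q(Jan 2009) = 1645×11 + 2×45 + 11×143 + 19×24 = 18095 + 90 + 1573 + 456 = 20214
P = 16884 / 20214 × 100 = 83.5263
Fisher = √(L × P) = √(83.9951 × 83.5263) = 83.7604

83.76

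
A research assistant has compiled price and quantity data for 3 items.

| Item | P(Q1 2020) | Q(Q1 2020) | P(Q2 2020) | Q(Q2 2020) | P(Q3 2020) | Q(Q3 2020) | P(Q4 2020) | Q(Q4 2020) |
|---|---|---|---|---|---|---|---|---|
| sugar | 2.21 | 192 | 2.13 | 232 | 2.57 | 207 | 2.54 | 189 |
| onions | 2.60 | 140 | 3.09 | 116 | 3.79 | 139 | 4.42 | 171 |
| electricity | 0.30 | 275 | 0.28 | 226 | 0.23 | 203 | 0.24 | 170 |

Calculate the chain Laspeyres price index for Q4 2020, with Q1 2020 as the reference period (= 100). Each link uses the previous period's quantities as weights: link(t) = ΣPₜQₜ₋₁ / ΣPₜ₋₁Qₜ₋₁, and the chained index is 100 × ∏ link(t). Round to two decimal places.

134.74

Link Q1 2020→Q2 2020:
ΣP(Q2 2020)Q(Q1 2020) = 2.13×192 + 3.09×140 + 0.28×275 = 408.96 + 432.6 + 77 = 918.56
ΣP(Q1 2020)Q(Q1 2020) = 2.21×192 + 2.60×140 + 0.30×275 = 424.32 + 364 + 82.5 = 870.82
link = 918.56/870.82 = 1.054822
Link Q2 2020→Q3 2020:
ΣP(Q3 2020)Q(Q2 2020) = 2.57×232 + 3.79×116 + 0.23×226 = 596.24 + 439.64 + 51.98 = 1087.86
ΣP(Q2 2020)Q(Q2 2020) = 2.13×232 + 3.09×116 + 0.28×226 = 494.16 + 358.44 + 63.28 = 915.88
link = 1087.86/915.88 = 1.187776
Link Q3 2020→Q4 2020:
ΣP(Q4 2020)Q(Q3 2020) = 2.54×207 + 4.42×139 + 0.24×203 = 525.78 + 614.38 + 48.72 = 1188.88
ΣP(Q3 2020)Q(Q3 2020) = 2.57×207 + 3.79×139 + 0.23×203 = 531.99 + 526.81 + 46.69 = 1105.49
link = 1188.88/1105.49 = 1.075433
Chained index = 100 × 1.054822 × 1.187776 × 1.075433 = 134.7401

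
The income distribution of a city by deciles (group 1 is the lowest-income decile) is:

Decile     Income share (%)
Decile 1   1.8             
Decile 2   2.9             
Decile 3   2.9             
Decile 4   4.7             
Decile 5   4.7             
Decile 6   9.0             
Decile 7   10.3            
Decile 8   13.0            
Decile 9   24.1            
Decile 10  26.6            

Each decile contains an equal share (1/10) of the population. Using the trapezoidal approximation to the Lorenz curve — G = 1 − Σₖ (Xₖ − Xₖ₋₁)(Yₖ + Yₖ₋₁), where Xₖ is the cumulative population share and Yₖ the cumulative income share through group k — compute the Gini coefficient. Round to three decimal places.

0.443

Cumulative income shares Yₖ: 0.0180, 0.0470, 0.0760, 0.1230, 0.1700, 0.2600, 0.3630, 0.4930, 0.7340, 1.0000
Σ (Xₖ−Xₖ₋₁)(Yₖ+Yₖ₋₁) = (1/10)(0.0180+0.0000) + (1/10)(0.0470+0.0180) + (1/10)(0.0760+0.0470) + (1/10)(0.1230+0.0760) + (1/10)(0.1700+0.1230) + (1/10)(0.2600+0.1700) + (1/10)(0.3630+0.2600) + (1/10)(0.4930+0.3630) + (1/10)(0.7340+0.4930) + (1/10)(1.0000+0.7340)
  = 0.0018 + 0.0065 + 0.0123 + 0.0199 + 0.0293 + 0.0430 + 0.0623 + 0.0856 + 0.1227 + 0.1734 = 0.5568
G = 1 − 0.5568 = 0.4432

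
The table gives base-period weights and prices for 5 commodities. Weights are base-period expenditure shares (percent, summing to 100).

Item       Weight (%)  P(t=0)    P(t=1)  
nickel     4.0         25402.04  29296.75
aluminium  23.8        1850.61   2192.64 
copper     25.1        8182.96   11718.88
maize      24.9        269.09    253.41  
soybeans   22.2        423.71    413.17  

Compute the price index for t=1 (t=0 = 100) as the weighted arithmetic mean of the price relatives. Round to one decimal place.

nickel: 4.0 × (29296.75/25402.04) = 4.0 × 1.153323 = 4.6133
aluminium: 23.8 × (2192.64/1850.61) = 23.8 × 1.184820 = 28.1987
copper: 25.1 × (11718.88/8182.96) = 25.1 × 1.432108 = 35.9459
maize: 24.9 × (253.41/269.09) = 24.9 × 0.941730 = 23.4491
soybeans: 22.2 × (413.17/423.71) = 22.2 × 0.975124 = 21.6478
Index = Σ wᵢ·(p₁ᵢ/p₀ᵢ) = 4.6133 + 28.1987 + 35.9459 + 23.4491 + 21.6478 = 113.8547

113.9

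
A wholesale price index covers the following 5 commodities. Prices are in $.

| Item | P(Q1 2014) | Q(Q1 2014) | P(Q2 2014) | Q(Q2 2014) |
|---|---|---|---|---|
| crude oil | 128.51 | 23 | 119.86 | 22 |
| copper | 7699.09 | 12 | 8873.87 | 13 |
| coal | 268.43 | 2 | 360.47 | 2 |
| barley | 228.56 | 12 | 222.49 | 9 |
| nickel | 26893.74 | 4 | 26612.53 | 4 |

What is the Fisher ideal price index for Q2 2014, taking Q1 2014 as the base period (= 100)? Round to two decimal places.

106.43

Laspeyres component (base-period weights):
ΣP(Q2 2014)Q(Q1 2014) = 119.86×23 + 8873.87×12 + 360.47×2 + 222.49×12 + 26612.53×4 = 2756.78 + 106486.44 + 720.94 + 2669.88 + 106450.12 = 219084.16
ΣP(Q1 2014)Q(Q1 2014) = 128.51×23 + 7699.09×12 + 268.43×2 + 228.56×12 + 26893.74×4 = 2955.73 + 92389.08 + 536.86 + 2742.72 + 107574.96 = 206199.35
L = 219084.16 / 206199.35 × 100 = 106.2487
Paasche component (current-period weights):
ΣP(Q2 2014)Q(Q2 2014) = 119.86×22 + 8873.87×13 + 360.47×2 + 222.49×9 + 26612.53×4 = 2636.92 + 115360.31 + 720.94 + 2002.41 + 106450.12 = 227170.7
ΣP(Q1 2014)Q(Q2 2014) = 128.51×22 + 7699.09×13 + 268.43×2 + 228.56×9 + 26893.74×4 = 2827.22 + 100088.17 + 536.86 + 2057.04 + 107574.96 = 213084.25
P = 227170.7 / 213084.25 × 100 = 106.6107
Fisher = √(L × P) = √(106.2487 × 106.6107) = 106.4296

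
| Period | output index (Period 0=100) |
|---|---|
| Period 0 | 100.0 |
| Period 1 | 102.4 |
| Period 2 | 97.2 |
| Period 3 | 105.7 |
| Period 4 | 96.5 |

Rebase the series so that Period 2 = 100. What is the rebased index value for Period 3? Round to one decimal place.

108.7

Rebased(Period 3) = 105.7 / 97.2 × 100 = 108.7449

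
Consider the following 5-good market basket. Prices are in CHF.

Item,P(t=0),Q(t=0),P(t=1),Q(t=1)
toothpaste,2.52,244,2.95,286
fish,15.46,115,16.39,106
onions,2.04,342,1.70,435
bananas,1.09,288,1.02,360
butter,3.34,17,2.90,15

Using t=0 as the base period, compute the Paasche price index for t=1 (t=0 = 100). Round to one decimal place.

101.1

Paasche price index uses current-period quantities as weights.
ΣP(t=1)·Q(t=1) = 2.95×286 + 16.39×106 + 1.70×435 + 1.02×360 + 2.90×15 = 843.7 + 1737.34 + 739.5 + 367.2 + 43.5 = 3731.24
ΣP(t=0)·Q(t=1) = 2.52×286 + 15.46×106 + 2.04×435 + 1.09×360 + 3.34×15 = 720.72 + 1638.76 + 887.4 + 392.4 + 50.1 = 3689.38
Index = 3731.24 / 3689.38 × 100 = 101.1346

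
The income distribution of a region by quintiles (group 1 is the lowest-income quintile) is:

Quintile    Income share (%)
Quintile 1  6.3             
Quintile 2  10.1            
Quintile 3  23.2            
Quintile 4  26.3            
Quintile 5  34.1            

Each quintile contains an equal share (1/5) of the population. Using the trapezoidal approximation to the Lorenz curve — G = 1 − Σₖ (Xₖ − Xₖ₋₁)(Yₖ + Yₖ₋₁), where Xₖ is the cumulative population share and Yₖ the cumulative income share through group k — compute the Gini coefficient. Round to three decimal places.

Cumulative income shares Yₖ: 0.0630, 0.1640, 0.3960, 0.6590, 1.0000
Σ (Xₖ−Xₖ₋₁)(Yₖ+Yₖ₋₁) = (1/5)(0.0630+0.0000) + (1/5)(0.1640+0.0630) + (1/5)(0.3960+0.1640) + (1/5)(0.6590+0.3960) + (1/5)(1.0000+0.6590)
  = 0.0126 + 0.0454 + 0.1120 + 0.2110 + 0.3318 = 0.7128
G = 1 − 0.7128 = 0.2872

0.287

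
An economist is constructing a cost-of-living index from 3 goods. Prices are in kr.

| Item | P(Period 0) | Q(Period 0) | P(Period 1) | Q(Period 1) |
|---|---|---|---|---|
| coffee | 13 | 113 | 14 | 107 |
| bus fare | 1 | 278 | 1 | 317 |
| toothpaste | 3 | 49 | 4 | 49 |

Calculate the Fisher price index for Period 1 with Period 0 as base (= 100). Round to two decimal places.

108.48

Laspeyres component (base-period weights):
ΣP(Period 1)Q(Period 0) = 14×113 + 1×278 + 4×49 = 1582 + 278 + 196 = 2056
ΣP(Period 0)Q(Period 0) = 13×113 + 1×278 + 3×49 = 1469 + 278 + 147 = 1894
L = 2056 / 1894 × 100 = 108.5533
Paasche component (current-period weights):
ΣP(Period 1)Q(Period 1) = 14×107 + 1×317 + 4×49 = 1498 + 317 + 196 = 2011
ΣP(Period 0)Q(Period 1) = 13×107 + 1×317 + 3×49 = 1391 + 317 + 147 = 1855
P = 2011 / 1855 × 100 = 108.4097
Fisher = √(L × P) = √(108.5533 × 108.4097) = 108.4815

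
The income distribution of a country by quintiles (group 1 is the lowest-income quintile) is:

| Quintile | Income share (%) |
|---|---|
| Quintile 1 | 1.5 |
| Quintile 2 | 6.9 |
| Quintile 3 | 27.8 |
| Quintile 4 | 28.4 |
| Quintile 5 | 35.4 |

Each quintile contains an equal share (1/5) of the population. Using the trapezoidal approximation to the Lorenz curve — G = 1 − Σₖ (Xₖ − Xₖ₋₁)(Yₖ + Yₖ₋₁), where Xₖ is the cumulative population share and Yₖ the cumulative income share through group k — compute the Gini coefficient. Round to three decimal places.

0.357

Cumulative income shares Yₖ: 0.0150, 0.0840, 0.3620, 0.6460, 1.0000
Σ (Xₖ−Xₖ₋₁)(Yₖ+Yₖ₋₁) = (1/5)(0.0150+0.0000) + (1/5)(0.0840+0.0150) + (1/5)(0.3620+0.0840) + (1/5)(0.6460+0.3620) + (1/5)(1.0000+0.6460)
  = 0.0030 + 0.0198 + 0.0892 + 0.2016 + 0.3292 = 0.6428
G = 1 − 0.6428 = 0.3572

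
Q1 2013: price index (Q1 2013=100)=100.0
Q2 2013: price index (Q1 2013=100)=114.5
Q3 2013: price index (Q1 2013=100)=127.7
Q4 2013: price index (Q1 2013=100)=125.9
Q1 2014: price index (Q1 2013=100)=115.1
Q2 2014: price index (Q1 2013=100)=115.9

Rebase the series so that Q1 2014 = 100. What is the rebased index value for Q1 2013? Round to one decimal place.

86.9

Rebased(Q1 2013) = 100.0 / 115.1 × 100 = 86.8810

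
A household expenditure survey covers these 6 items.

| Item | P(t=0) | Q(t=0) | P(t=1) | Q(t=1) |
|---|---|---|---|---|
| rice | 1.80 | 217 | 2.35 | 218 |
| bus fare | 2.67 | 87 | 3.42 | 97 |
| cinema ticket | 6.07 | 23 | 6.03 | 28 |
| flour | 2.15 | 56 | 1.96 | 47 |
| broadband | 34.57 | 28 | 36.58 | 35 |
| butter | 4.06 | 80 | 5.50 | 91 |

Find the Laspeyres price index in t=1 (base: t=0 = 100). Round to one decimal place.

115.8

Laspeyres price index uses base-period quantities as weights.
ΣP(t=1)·Q(t=0) = 2.35×217 + 3.42×87 + 6.03×23 + 1.96×56 + 36.58×28 + 5.50×80 = 509.95 + 297.54 + 138.69 + 109.76 + 1024.24 + 440 = 2520.18
ΣP(t=0)·Q(t=0) = 1.80×217 + 2.67×87 + 6.07×23 + 2.15×56 + 34.57×28 + 4.06×80 = 390.6 + 232.29 + 139.61 + 120.4 + 967.96 + 324.8 = 2175.66
Index = 2520.18 / 2175.66 × 100 = 115.8352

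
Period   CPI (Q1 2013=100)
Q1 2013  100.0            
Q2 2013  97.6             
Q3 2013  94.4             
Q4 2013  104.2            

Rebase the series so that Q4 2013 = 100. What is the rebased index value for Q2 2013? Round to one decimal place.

93.7

Rebased(Q2 2013) = 97.6 / 104.2 × 100 = 93.6660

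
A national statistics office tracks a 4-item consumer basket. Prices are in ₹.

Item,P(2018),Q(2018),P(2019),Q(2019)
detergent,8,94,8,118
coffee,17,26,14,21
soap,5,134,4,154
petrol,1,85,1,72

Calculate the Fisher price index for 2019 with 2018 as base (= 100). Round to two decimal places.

89.50

Laspeyres component (base-period weights):
ΣP(2019)Q(2018) = 8×94 + 14×26 + 4×134 + 1×85 = 752 + 364 + 536 + 85 = 1737
ΣP(2018)Q(2018) = 8×94 + 17×26 + 5×134 + 1×85 = 752 + 442 + 670 + 85 = 1949
L = 1737 / 1949 × 100 = 89.1226
Paasche component (current-period weights):
ΣP(2019)Q(2019) = 8×118 + 14×21 + 4×154 + 1×72 = 944 + 294 + 616 + 72 = 1926
ΣP(2018)Q(2019) = 8×118 + 17×21 + 5×154 + 1×72 = 944 + 357 + 770 + 72 = 2143
P = 1926 / 2143 × 100 = 89.8740
Fisher = √(L × P) = √(89.1226 × 89.8740) = 89.4975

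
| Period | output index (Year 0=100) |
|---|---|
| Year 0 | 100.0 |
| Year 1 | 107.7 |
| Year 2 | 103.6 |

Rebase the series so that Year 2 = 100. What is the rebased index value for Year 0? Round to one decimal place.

96.5

Rebased(Year 0) = 100.0 / 103.6 × 100 = 96.5251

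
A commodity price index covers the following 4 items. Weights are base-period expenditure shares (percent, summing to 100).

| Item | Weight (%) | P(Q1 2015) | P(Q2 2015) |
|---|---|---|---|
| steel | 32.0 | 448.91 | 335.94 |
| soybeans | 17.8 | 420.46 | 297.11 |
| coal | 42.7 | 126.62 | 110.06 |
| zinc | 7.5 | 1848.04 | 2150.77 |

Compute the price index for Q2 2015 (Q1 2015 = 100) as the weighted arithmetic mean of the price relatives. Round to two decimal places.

82.37

steel: 32.0 × (335.94/448.91) = 32.0 × 0.748346 = 23.9471
soybeans: 17.8 × (297.11/420.46) = 17.8 × 0.706631 = 12.5780
coal: 42.7 × (110.06/126.62) = 42.7 × 0.869215 = 37.1155
zinc: 7.5 × (2150.77/1848.04) = 7.5 × 1.163811 = 8.7286
Index = Σ wᵢ·(p₁ᵢ/p₀ᵢ) = 23.9471 + 12.5780 + 37.1155 + 8.7286 = 82.3692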